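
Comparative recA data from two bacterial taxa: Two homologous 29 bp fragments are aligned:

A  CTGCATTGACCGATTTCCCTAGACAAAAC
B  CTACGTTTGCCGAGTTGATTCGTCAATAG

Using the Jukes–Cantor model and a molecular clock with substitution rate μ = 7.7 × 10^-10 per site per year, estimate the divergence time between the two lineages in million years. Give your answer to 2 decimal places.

The sequences differ at 12 of 29 sites, so p = 12/29 ≈ 0.413793.
d = −(3/4) ln(1 − 4p/3) = −0.75 ln(1 − 0.551724) = −0.75 ln(0.448276)
  = −0.75 × (-0.802346) = 0.601760 substitutions/site.
Under a molecular clock d = 2μt, so t = d/(2μ) = 0.601760 / (2 × 7.7 × 10^-10) = 390.75 million years.

390.75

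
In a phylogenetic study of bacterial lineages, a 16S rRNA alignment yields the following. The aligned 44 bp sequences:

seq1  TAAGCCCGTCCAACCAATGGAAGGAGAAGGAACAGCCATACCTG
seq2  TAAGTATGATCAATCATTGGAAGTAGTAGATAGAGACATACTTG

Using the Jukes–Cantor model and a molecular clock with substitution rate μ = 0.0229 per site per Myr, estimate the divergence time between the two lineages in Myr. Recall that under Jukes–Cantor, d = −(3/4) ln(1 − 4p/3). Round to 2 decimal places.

9.04

The sequences differ at 14 of 44 sites, so p = 14/44 ≈ 0.318182.
d = −(3/4) ln(1 − 4p/3) = −0.75 ln(1 − 0.424243) = −0.75 ln(0.575757)
  = −0.75 × (-0.552070) = 0.414053 substitutions/site.
Under a molecular clock d = 2μt, so t = d/(2μ) = 0.414053 / (2 × 0.0229) = 9.04 Myr.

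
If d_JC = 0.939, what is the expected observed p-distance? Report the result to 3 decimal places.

p = (3/4)(1 − e^(−4d/3)) = 0.75 × (1 − e^(-1.252)) = 0.75 × (1 − 0.285932) = 0.535551.

0.536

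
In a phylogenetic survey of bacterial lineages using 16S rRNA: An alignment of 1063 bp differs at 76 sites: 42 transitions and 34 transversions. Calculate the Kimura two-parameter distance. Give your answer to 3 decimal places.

0.075

P = 42/1063 ≈ 0.039511 and Q = 34/1063 ≈ 0.031985.
Under the Kimura two-parameter model, d = −½ ln(1 − 2P − Q) − ¼ ln(1 − 2Q).
1 − 2P − Q = 0.888993, giving −½ ln(0.888993) = 0.058833.
1 − 2Q = 0.93603, giving −¼ ln(0.93603) = 0.016527.
d = 0.058833 + 0.016527 = 0.075360.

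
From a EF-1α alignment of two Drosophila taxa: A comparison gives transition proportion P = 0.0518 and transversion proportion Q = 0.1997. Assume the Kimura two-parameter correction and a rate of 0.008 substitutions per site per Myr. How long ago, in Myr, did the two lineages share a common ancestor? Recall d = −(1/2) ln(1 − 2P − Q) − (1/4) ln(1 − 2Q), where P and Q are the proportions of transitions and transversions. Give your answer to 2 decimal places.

Under the Kimura two-parameter model, d = −½ ln(1 − 2P − Q) − ¼ ln(1 − 2Q).
1 − 2P − Q = 0.6967, giving −½ ln(0.6967) = 0.180700.
1 − 2Q = 0.6006, giving −¼ ln(0.6006) = 0.127457.
d = 0.180700 + 0.127457 = 0.308157.
Under a molecular clock d = 2μt, so t = d/(2μ) = 0.308157 / (2 × 0.008) = 19.26 Myr.

19.26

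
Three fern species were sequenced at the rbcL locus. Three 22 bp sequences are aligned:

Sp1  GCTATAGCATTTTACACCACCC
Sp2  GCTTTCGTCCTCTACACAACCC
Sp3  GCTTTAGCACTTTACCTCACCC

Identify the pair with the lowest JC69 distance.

Sp1–Sp2: 7/22 differ, p = 0.318, d = 0.414.
Sp1–Sp3: 4/22 differ, p = 0.182, d = 0.208.
Sp2–Sp3: 7/22 differ, p = 0.318, d = 0.414.
The smallest distance is between Sp1 and Sp3.

Sp1 and Sp3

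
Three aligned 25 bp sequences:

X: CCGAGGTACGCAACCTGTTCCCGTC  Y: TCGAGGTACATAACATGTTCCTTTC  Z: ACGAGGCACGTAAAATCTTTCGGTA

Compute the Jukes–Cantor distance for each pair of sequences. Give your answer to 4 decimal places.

d(X,Y) = 0.2892, d(X,Z) = 0.4904, d(Y,Z) = 0.4904

X–Y: 6/25 sites differ → p = 0.24, d = −0.75 ln(1 − 0.32) = 0.289247 ≈ 0.2892.
X–Z: 9/25 sites differ → p = 0.36, d = −0.75 ln(1 − 0.48) = 0.490445 ≈ 0.4904.
Y–Z: 9/25 sites differ → p = 0.36, d = −0.75 ln(1 − 0.48) = 0.490445 ≈ 0.4904.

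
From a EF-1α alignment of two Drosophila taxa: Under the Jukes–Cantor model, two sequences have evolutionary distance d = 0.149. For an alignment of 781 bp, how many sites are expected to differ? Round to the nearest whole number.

Invert JC69: p = (3/4)(1 − e^(−4d/3)) = 0.75 × (1 − e^(-0.198667)) = 0.75 × (1 − 0.819823) = 0.135133.
Expected differing sites = pL ≈ 0.135133 × 781 = 105.538873 ≈ 106.

106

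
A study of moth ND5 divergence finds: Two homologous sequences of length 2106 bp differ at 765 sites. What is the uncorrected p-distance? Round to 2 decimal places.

0.36

p = 765/2106 = 0.363247… ≈ 0.36 (to 2 d.p.).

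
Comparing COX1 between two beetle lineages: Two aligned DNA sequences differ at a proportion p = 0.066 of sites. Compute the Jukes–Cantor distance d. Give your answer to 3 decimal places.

d = −(3/4) ln(1 − 4p/3) = −0.75 ln(1 − 0.088) = −0.75 ln(0.912)
  = −0.75 × (-0.092115) = 0.069086 substitutions/site.

0.069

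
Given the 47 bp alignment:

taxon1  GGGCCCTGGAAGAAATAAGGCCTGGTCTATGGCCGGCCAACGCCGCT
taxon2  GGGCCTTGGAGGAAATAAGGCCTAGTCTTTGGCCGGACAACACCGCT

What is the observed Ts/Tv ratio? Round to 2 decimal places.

Transitions are A↔G and C↔T; transversions are all other mismatches.
Transitions: 4. Transversions: 2.
R = 4/2 = 2.00.

2.00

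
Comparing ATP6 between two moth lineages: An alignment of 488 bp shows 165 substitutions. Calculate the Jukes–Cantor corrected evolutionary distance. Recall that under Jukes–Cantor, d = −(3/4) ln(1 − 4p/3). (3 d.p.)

0.449

p = 165/488 ≈ 0.338115.
d = −(3/4) ln(1 − 4p/3) = −0.75 ln(1 − 0.45082) = −0.75 ln(0.54918)
  = −0.75 × (-0.599329) = 0.449497 substitutions/site.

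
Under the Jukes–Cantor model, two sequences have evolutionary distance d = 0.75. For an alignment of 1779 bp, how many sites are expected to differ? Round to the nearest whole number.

843

Invert JC69: p = (3/4)(1 − e^(−4d/3)) = 0.75 × (1 − e^(-1)) = 0.75 × (1 − 0.367879) = 0.474091.
Expected differing sites = pL ≈ 0.474091 × 1779 = 843.407889 ≈ 843.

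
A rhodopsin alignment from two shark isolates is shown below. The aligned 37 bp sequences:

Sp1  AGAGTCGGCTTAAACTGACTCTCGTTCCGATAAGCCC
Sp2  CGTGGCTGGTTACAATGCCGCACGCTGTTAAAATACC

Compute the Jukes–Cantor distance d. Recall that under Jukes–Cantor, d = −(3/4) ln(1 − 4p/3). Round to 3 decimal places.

The sequences differ at 17 of 37 sites, so p = 17/37 ≈ 0.459459.
d = −(3/4) ln(1 − 4p/3) = −0.75 ln(1 − 0.612612) = −0.75 ln(0.387388)
  = −0.75 × (-0.948329) = 0.711247 substitutions/site.

0.711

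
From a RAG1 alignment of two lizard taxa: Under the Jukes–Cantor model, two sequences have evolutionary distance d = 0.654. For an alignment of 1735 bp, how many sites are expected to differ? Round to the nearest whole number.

Invert JC69: p = (3/4)(1 − e^(−4d/3)) = 0.75 × (1 − e^(-0.872)) = 0.75 × (1 − 0.418114) = 0.436415.
Expected differing sites = pL ≈ 0.436415 × 1735 = 757.180025 ≈ 757.

757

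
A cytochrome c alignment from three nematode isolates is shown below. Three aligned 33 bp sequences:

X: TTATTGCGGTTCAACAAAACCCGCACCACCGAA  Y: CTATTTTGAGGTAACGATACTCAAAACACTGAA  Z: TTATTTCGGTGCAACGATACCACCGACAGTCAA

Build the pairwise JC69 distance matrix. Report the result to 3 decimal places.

d(X,Y) = 0.625, d(X,Z) = 0.441, d(Y,Z) = 0.497

X–Y: 14/33 sites differ → p ≈ 0.424242, d = −0.75 ln(1 − 0.565656) = 0.625439 ≈ 0.625.
X–Z: 11/33 sites differ → p ≈ 0.333333, d = −0.75 ln(1 − 0.444444) = 0.440839 ≈ 0.441.
Y–Z: 12/33 sites differ → p ≈ 0.363636, d = −0.75 ln(1 − 0.484848) = 0.497470 ≈ 0.497.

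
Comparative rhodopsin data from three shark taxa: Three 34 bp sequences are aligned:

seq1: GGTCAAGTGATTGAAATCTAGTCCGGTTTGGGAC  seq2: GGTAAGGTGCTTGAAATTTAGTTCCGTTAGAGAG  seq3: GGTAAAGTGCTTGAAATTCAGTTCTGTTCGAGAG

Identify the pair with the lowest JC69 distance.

seq1–seq2: 9/34 differ, p = 0.265, d = 0.326.
seq1–seq3: 9/34 differ, p = 0.265, d = 0.326.
seq2–seq3: 4/34 differ, p = 0.118, d = 0.128.
The smallest distance is between seq2 and seq3.

seq2 and seq3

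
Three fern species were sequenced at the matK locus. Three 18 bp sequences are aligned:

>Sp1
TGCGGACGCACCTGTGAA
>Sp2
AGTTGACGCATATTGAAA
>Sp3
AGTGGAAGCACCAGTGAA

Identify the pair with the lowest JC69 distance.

Sp1 and Sp3

Sp1–Sp2: 8/18 differ, p = 0.444, d = 0.673.
Sp1–Sp3: 4/18 differ, p = 0.222, d = 0.264.
Sp2–Sp3: 8/18 differ, p = 0.444, d = 0.673.
The smallest distance is between Sp1 and Sp3.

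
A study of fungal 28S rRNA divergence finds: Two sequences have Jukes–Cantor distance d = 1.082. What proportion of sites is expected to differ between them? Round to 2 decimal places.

p = (3/4)(1 − e^(−4d/3)) = 0.75 × (1 − e^(-1.442667)) = 0.75 × (1 − 0.236297) = 0.572777.

0.57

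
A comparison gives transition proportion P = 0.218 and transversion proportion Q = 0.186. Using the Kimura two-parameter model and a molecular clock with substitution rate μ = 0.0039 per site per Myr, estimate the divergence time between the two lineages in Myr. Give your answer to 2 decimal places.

77.27

Under the Kimura two-parameter model, d = −½ ln(1 − 2P − Q) − ¼ ln(1 − 2Q).
1 − 2P − Q = 0.378, giving −½ ln(0.378) = 0.486431.
1 − 2Q = 0.628, giving −¼ ln(0.628) = 0.116304.
d = 0.486431 + 0.116304 = 0.602735.
Under a molecular clock d = 2μt, so t = d/(2μ) = 0.602735 / (2 × 0.0039) = 77.27 Myr.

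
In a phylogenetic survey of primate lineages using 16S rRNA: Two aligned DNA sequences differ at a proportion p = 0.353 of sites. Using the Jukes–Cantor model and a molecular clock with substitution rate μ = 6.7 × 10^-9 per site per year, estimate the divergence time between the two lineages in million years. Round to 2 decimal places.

d = −(3/4) ln(1 − 4p/3) = −0.75 ln(1 − 0.470667) = −0.75 ln(0.529333)
  = −0.75 × (-0.636138) = 0.477104 substitutions/site.
Under a molecular clock d = 2μt, so t = d/(2μ) = 0.477104 / (2 × 6.7 × 10^-9) = 35.60 million years.

35.60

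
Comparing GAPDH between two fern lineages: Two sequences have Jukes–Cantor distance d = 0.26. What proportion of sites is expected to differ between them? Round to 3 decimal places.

p = (3/4)(1 − e^(−4d/3)) = 0.75 × (1 − e^(-0.346667)) = 0.75 × (1 − 0.707041) = 0.219719.

0.220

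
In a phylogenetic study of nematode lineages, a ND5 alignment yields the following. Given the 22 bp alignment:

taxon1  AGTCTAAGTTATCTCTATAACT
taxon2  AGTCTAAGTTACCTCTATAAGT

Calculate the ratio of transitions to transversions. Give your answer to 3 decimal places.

1.000

Transitions are A↔G and C↔T; transversions are all other mismatches.
Transitions: 1. Transversions: 1.
R = 1/1 = 1.000.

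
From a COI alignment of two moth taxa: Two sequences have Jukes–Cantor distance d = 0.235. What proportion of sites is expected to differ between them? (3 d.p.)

0.202

p = (3/4)(1 − e^(−4d/3)) = 0.75 × (1 − e^(-0.313333)) = 0.75 × (1 − 0.731006) = 0.201746.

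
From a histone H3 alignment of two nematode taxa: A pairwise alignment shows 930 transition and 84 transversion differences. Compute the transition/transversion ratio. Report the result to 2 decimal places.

11.07

R = 930/84 = 11.071428… ≈ 11.07 (to 2 d.p.).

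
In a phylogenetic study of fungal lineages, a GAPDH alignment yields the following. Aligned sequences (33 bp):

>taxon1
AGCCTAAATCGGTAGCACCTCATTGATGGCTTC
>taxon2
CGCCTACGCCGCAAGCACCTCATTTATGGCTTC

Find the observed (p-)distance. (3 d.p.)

0.212

The sequences differ at 7 of 33 positions (sites 1, 7, 8, 9, 12, 13, 25).
p = 7/33 = 0.212121… ≈ 0.212 (to 3 d.p.).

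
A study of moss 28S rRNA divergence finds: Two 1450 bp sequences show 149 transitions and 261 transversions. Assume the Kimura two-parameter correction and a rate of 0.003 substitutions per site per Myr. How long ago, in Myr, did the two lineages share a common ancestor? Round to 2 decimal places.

P = 149/1450 ≈ 0.102759 and Q = 261/1450 = 0.18.
Under the Kimura two-parameter model, d = −½ ln(1 − 2P − Q) − ¼ ln(1 − 2Q).
1 − 2P − Q = 0.614482, giving −½ ln(0.614482) = 0.243488.
1 − 2Q = 0.64, giving −¼ ln(0.64) = 0.111572.
d = 0.243488 + 0.111572 = 0.355060.
Under a molecular clock d = 2μt, so t = d/(2μ) = 0.355060 / (2 × 0.003) = 59.18 Myr.

59.18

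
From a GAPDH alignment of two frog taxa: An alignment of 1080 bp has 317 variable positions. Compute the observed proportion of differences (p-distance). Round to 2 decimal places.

p = 317/1080 = 0.293518… ≈ 0.29 (to 2 d.p.).

0.29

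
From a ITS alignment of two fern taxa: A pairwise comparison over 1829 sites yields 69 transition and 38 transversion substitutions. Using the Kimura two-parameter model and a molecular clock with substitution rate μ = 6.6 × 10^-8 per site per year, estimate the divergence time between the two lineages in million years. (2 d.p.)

P = 69/1829 ≈ 0.037726 and Q = 38/1829 ≈ 0.020776.
Under the Kimura two-parameter model, d = −½ ln(1 − 2P − Q) − ¼ ln(1 − 2Q).
1 − 2P − Q = 0.903772, giving −½ ln(0.903772) = 0.050589.
1 − 2Q = 0.958448, giving −¼ ln(0.958448) = 0.010610.
d = 0.050589 + 0.010610 = 0.061199.
Under a molecular clock d = 2μt, so t = d/(2μ) = 0.061199 / (2 × 6.6 × 10^-8) = 0.46 million years.

0.46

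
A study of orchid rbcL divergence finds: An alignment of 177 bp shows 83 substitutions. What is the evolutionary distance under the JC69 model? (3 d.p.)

0.736

p = 83/177 ≈ 0.468927.
d = −(3/4) ln(1 − 4p/3) = −0.75 ln(1 − 0.625236) = −0.75 ln(0.374764)
  = −0.75 × (-0.981459) = 0.736094 substitutions/site.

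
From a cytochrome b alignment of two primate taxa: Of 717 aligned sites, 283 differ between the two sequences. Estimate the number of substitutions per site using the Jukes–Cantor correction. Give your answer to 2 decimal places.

0.56

p = 283/717 ≈ 0.3947.
d = −(3/4) ln(1 − 4p/3) = −0.75 ln(1 − 0.526267) = −0.75 ln(0.473733)
  = −0.75 × (-0.747111) = 0.560333 substitutions/site.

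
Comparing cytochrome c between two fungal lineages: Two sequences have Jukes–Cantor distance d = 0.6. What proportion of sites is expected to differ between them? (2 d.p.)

0.41

p = (3/4)(1 − e^(−4d/3)) = 0.75 × (1 − e^(-0.8)) = 0.75 × (1 − 0.449329) = 0.413003.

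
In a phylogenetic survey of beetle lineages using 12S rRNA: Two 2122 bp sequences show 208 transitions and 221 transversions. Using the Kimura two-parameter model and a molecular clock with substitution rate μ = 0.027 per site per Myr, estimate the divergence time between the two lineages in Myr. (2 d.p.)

P = 208/2122 ≈ 0.098021 and Q = 221/2122 ≈ 0.104147.
Under the Kimura two-parameter model, d = −½ ln(1 − 2P − Q) − ¼ ln(1 − 2Q).
1 − 2P − Q = 0.699811, giving −½ ln(0.699811) = 0.178472.
1 − 2Q = 0.791706, giving −¼ ln(0.791706) = 0.058391.
d = 0.178472 + 0.058391 = 0.236863.
Under a molecular clock d = 2μt, so t = d/(2μ) = 0.236863 / (2 × 0.027) = 4.39 Myr.

4.39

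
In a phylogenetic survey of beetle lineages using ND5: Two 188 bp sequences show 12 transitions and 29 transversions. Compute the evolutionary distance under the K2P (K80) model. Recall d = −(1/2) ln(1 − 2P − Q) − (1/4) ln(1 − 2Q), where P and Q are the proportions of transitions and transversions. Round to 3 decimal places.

P = 12/188 ≈ 0.06383 and Q = 29/188 ≈ 0.154255.
Under the Kimura two-parameter model, d = −½ ln(1 − 2P − Q) − ¼ ln(1 − 2Q).
1 − 2P − Q = 0.718085, giving −½ ln(0.718085) = 0.165584.
1 − 2Q = 0.69149, giving −¼ ln(0.69149) = 0.092227.
d = 0.165584 + 0.092227 = 0.257811.

0.258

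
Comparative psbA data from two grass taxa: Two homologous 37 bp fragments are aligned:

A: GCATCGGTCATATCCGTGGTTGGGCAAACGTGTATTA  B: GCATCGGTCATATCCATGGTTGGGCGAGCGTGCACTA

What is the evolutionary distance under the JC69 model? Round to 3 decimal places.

0.149

The sequences differ at 5 of 37 sites (16, 26, 28, 33, 35), so p = 5/37 ≈ 0.135135.
d = −(3/4) ln(1 − 4p/3) = −0.75 ln(1 − 0.18018) = −0.75 ln(0.81982)
  = −0.75 × (-0.198670) = 0.149003 substitutions/site.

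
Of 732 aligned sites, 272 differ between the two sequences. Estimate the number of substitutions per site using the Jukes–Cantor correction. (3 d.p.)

p = 272/732 ≈ 0.371585.
d = −(3/4) ln(1 − 4p/3) = −0.75 ln(1 − 0.495447) = −0.75 ln(0.504553)
  = −0.75 × (-0.684082) = 0.513062 substitutions/site.

0.513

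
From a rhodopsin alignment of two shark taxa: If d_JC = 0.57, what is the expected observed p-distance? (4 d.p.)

p = (3/4)(1 − e^(−4d/3)) = 0.75 × (1 − e^(-0.76)) = 0.75 × (1 − 0.467666) = 0.399251.

0.3993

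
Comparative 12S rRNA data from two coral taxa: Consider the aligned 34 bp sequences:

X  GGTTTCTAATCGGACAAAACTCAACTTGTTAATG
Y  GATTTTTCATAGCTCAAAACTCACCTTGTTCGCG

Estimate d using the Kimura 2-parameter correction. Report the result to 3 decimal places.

0.374

Of 34 sites, 4 differences are transitions and 6 are transversions, so P = 4/34 ≈ 0.117647 and Q = 6/34 ≈ 0.176471.
Under the Kimura two-parameter model, d = −½ ln(1 − 2P − Q) − ¼ ln(1 − 2Q).
1 − 2P − Q = 0.588235, giving −½ ln(0.588235) = 0.265314.
1 − 2Q = 0.647058, giving −¼ ln(0.647058) = 0.108830.
d = 0.265314 + 0.108830 = 0.374144.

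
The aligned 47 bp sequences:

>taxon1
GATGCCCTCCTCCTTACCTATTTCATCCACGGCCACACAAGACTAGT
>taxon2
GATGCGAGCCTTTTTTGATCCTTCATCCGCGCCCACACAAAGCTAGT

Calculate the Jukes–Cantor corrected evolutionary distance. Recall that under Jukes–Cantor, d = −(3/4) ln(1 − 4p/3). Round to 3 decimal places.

The sequences differ at 14 of 47 sites, so p = 14/47 ≈ 0.297872.
d = −(3/4) ln(1 − 4p/3) = −0.75 ln(1 − 0.397163) = −0.75 ln(0.602837)
  = −0.75 × (-0.506108) = 0.379581 substitutions/site.

0.380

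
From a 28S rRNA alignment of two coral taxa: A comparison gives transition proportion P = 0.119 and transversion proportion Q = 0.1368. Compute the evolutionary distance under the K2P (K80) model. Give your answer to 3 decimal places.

Under the Kimura two-parameter model, d = −½ ln(1 − 2P − Q) − ¼ ln(1 − 2Q).
1 − 2P − Q = 0.6252, giving −½ ln(0.6252) = 0.234842.
1 − 2Q = 0.7264, giving −¼ ln(0.7264) = 0.079914.
d = 0.234842 + 0.079914 = 0.314756.

0.315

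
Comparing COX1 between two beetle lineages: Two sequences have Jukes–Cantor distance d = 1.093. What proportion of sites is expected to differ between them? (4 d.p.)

p = (3/4)(1 − e^(−4d/3)) = 0.75 × (1 − e^(-1.457333)) = 0.75 × (1 − 0.232856) = 0.575358.

0.5754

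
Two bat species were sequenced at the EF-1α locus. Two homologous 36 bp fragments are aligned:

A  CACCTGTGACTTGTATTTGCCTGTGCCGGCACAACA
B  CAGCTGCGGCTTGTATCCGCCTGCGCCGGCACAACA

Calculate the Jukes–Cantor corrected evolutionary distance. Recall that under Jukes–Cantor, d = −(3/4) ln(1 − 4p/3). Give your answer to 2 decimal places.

0.19

The sequences differ at 6 of 36 sites (3, 7, 9, 17, 18, 24), so p = 6/36 ≈ 0.166667.
d = −(3/4) ln(1 − 4p/3) = −0.75 ln(1 − 0.222223) = −0.75 ln(0.777777)
  = −0.75 × (-0.251315) = 0.188486 substitutions/site.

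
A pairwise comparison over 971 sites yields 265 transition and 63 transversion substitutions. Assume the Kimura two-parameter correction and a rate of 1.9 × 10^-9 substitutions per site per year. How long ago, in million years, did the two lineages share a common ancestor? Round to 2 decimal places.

133.28

P = 265/971 ≈ 0.272915 and Q = 63/971 ≈ 0.064882.
Under the Kimura two-parameter model, d = −½ ln(1 − 2P − Q) − ¼ ln(1 − 2Q).
1 − 2P − Q = 0.389288, giving −½ ln(0.389288) = 0.471718.
1 − 2Q = 0.870236, giving −¼ ln(0.870236) = 0.034748.
d = 0.471718 + 0.034748 = 0.506466.
Under a molecular clock d = 2μt, so t = d/(2μ) = 0.506466 / (2 × 1.9 × 10^-9) = 133.28 million years.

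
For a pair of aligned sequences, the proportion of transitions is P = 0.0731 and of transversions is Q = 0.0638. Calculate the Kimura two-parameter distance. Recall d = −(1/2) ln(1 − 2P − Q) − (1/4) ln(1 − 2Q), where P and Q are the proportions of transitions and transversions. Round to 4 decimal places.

0.1520

Under the Kimura two-parameter model, d = −½ ln(1 − 2P − Q) − ¼ ln(1 − 2Q).
1 − 2P − Q = 0.79, giving −½ ln(0.79) = 0.117861.
1 − 2Q = 0.8724, giving −¼ ln(0.8724) = 0.034127.
d = 0.117861 + 0.034127 = 0.151988.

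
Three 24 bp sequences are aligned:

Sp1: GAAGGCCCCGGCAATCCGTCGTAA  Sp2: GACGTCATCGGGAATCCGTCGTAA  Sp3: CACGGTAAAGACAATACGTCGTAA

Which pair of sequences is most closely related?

Sp1 and Sp2

Sp1–Sp2: 5/24 differ, p = 0.208, d = 0.244.
Sp1–Sp3: 8/24 differ, p = 0.333, d = 0.441.
Sp2–Sp3: 8/24 differ, p = 0.333, d = 0.441.
The smallest distance is between Sp1 and Sp2.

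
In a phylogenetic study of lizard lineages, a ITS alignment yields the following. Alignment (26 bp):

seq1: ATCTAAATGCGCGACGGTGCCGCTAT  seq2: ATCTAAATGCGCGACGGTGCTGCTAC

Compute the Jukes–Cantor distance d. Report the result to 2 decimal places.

The sequences differ at 2 of 26 sites (21, 26), so p = 2/26 ≈ 0.076923.
d = −(3/4) ln(1 − 4p/3) = −0.75 ln(1 − 0.102564) = −0.75 ln(0.897436)
  = −0.75 × (-0.108213) = 0.081160 substitutions/site.

0.08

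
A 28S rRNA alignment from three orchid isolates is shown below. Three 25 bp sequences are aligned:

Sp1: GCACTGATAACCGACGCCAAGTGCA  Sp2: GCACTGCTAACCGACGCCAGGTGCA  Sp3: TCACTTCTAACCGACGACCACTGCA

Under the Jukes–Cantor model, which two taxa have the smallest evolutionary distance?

Sp1 and Sp2

Sp1–Sp2: 2/25 differ, p = 0.080, d = 0.085.
Sp1–Sp3: 6/25 differ, p = 0.240, d = 0.289.
Sp2–Sp3: 6/25 differ, p = 0.240, d = 0.289.
The smallest distance is between Sp1 and Sp2.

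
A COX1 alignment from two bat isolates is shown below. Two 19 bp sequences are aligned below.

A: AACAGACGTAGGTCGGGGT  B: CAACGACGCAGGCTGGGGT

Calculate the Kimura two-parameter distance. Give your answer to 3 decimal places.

0.416

Of 19 sites, 3 differences are transitions and 3 are transversions, so P = 3/19 ≈ 0.157895 and Q = 3/19 ≈ 0.157895.
Under the Kimura two-parameter model, d = −½ ln(1 − 2P − Q) − ¼ ln(1 − 2Q).
1 − 2P − Q = 0.526315, giving −½ ln(0.526315) = 0.320928.
1 − 2Q = 0.68421, giving −¼ ln(0.68421) = 0.094873.
d = 0.320928 + 0.094873 = 0.415801.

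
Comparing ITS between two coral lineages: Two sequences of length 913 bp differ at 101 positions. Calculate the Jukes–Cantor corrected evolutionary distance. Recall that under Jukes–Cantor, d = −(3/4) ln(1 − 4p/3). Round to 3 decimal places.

0.120

p = 101/913 ≈ 0.110624.
d = −(3/4) ln(1 − 4p/3) = −0.75 ln(1 − 0.147499) = −0.75 ln(0.852501)
  = −0.75 × (-0.159581) = 0.119686 substitutions/site.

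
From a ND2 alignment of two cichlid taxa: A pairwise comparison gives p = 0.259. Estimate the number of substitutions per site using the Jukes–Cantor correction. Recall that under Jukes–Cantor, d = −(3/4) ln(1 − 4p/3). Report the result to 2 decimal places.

d = −(3/4) ln(1 − 4p/3) = −0.75 ln(1 − 0.345333) = −0.75 ln(0.654667)
  = −0.75 × (-0.423629) = 0.317722 substitutions/site.

0.32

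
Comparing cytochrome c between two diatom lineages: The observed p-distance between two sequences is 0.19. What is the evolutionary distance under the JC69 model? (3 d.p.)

d = −(3/4) ln(1 − 4p/3) = −0.75 ln(1 − 0.253333) = −0.75 ln(0.746667)
  = −0.75 × (-0.292136) = 0.219102 substitutions/site.

0.219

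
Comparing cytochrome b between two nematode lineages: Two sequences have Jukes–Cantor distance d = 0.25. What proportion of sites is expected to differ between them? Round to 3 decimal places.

0.213

p = (3/4)(1 − e^(−4d/3)) = 0.75 × (1 − e^(-0.333333)) = 0.75 × (1 − 0.716532) = 0.212601.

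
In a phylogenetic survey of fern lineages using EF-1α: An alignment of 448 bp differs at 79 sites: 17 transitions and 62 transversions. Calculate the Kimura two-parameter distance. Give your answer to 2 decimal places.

0.20

P = 17/448 ≈ 0.037946 and Q = 62/448 ≈ 0.138393.
Under the Kimura two-parameter model, d = −½ ln(1 − 2P − Q) − ¼ ln(1 − 2Q).
1 − 2P − Q = 0.785715, giving −½ ln(0.785715) = 0.120581.
1 − 2Q = 0.723214, giving −¼ ln(0.723214) = 0.081013.
d = 0.120581 + 0.081013 = 0.201594.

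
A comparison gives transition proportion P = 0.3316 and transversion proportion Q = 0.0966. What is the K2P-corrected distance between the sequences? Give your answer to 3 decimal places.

0.767

Under the Kimura two-parameter model, d = −½ ln(1 − 2P − Q) − ¼ ln(1 − 2Q).
1 − 2P − Q = 0.2402, giving −½ ln(0.2402) = 0.713142.
1 − 2Q = 0.8068, giving −¼ ln(0.8068) = 0.053670.
d = 0.713142 + 0.053670 = 0.766812.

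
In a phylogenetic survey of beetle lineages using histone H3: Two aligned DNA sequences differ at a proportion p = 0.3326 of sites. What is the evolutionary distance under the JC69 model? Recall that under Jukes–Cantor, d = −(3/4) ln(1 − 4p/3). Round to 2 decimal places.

d = −(3/4) ln(1 − 4p/3) = −0.75 ln(1 − 0.443467) = −0.75 ln(0.556533)
  = −0.75 × (-0.586029) = 0.439522 substitutions/site.

0.44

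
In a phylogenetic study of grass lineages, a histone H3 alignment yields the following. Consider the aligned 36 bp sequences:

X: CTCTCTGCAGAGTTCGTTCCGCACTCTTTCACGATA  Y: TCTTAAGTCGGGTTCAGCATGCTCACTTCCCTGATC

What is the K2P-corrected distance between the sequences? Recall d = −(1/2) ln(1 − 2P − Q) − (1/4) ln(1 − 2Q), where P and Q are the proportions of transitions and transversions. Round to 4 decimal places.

Of 36 sites, 10 differences are transitions and 9 are transversions, so P = 10/36 ≈ 0.277778 and Q = 9/36 = 0.25.
Under the Kimura two-parameter model, d = −½ ln(1 − 2P − Q) − ¼ ln(1 − 2Q).
1 − 2P − Q = 0.194444, giving −½ ln(0.194444) = 0.818806.
1 − 2Q = 0.5, giving −¼ ln(0.5) = 0.173287.
d = 0.818806 + 0.173287 = 0.992093.

0.9921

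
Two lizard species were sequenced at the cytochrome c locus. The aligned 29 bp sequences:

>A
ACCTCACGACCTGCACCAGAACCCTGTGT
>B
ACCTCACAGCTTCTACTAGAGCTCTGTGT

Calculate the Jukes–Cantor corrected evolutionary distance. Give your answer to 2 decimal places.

The sequences differ at 8 of 29 sites (8, 9, 11, 13, 14, 17, 21, 23), so p = 8/29 ≈ 0.275862.
d = −(3/4) ln(1 − 4p/3) = −0.75 ln(1 − 0.367816) = −0.75 ln(0.632184)
  = −0.75 × (-0.458575) = 0.343931 substitutions/site.

0.34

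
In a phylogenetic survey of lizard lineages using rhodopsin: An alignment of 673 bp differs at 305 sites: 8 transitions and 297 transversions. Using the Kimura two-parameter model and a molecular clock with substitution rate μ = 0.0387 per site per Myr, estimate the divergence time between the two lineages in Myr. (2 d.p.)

10.96

P = 8/673 ≈ 0.011887 and Q = 297/673 ≈ 0.441308.
Under the Kimura two-parameter model, d = −½ ln(1 − 2P − Q) − ¼ ln(1 − 2Q).
1 − 2P − Q = 0.534918, giving −½ ln(0.534918) = 0.312821.
1 − 2Q = 0.117384, giving −¼ ln(0.117384) = 0.535576.
d = 0.312821 + 0.535576 = 0.848397.
Under a molecular clock d = 2μt, so t = d/(2μ) = 0.848397 / (2 × 0.0387) = 10.96 Myr.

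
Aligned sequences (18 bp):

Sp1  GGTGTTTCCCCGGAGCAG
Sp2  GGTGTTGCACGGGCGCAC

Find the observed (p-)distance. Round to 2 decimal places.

0.28

The sequences differ at 5 of 18 positions (sites 7, 9, 11, 14, 18).
p = 5/18 = 0.277777… ≈ 0.28 (to 2 d.p.).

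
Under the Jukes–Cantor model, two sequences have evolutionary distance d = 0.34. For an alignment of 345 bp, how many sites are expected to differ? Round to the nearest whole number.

Invert JC69: p = (3/4)(1 − e^(−4d/3)) = 0.75 × (1 − e^(-0.453333)) = 0.75 × (1 − 0.635506) = 0.273371.
Expected differing sites = pL ≈ 0.273371 × 345 = 94.312995 ≈ 94.

94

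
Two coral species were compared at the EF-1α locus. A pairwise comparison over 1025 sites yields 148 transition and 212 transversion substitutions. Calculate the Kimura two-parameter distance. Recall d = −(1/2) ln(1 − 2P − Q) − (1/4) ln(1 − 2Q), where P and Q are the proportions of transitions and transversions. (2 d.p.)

P = 148/1025 ≈ 0.14439 and Q = 212/1025 ≈ 0.206829.
Under the Kimura two-parameter model, d = −½ ln(1 − 2P − Q) − ¼ ln(1 − 2Q).
1 − 2P − Q = 0.504391, giving −½ ln(0.504391) = 0.342202.
1 − 2Q = 0.586342, giving −¼ ln(0.586342) = 0.133463.
d = 0.342202 + 0.133463 = 0.475665.

0.48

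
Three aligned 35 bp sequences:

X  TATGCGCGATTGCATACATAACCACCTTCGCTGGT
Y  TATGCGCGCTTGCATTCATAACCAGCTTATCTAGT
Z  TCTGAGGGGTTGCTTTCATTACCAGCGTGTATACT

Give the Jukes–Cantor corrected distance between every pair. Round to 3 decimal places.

X–Y: 6/35 sites differ → p ≈ 0.171429, d = −0.75 ln(1 − 0.228572) = 0.194634 ≈ 0.195.
X–Z: 14/35 sites differ → p = 0.4, d = −0.75 ln(1 − 0.533333) = 0.571605 ≈ 0.572.
Y–Z: 10/35 sites differ → p ≈ 0.285714, d = −0.75 ln(1 − 0.380952) = 0.359679 ≈ 0.360.

d(X,Y) = 0.195, d(X,Z) = 0.572, d(Y,Z) = 0.360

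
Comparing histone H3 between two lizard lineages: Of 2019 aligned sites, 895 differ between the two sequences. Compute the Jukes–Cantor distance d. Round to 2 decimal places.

0.67

p = 895/2019 ≈ 0.443289.
d = −(3/4) ln(1 − 4p/3) = −0.75 ln(1 − 0.591052) = −0.75 ln(0.408948)
  = −0.75 × (-0.894167) = 0.670625 substitutions/site.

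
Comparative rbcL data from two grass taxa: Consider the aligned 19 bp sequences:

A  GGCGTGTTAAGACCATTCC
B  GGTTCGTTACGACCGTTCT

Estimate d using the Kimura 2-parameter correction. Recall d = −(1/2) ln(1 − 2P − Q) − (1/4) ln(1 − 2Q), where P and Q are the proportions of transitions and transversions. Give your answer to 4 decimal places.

0.4327

Of 19 sites, 4 differences are transitions and 2 are transversions, so P = 4/19 ≈ 0.210526 and Q = 2/19 ≈ 0.105263.
Under the Kimura two-parameter model, d = −½ ln(1 − 2P − Q) − ¼ ln(1 − 2Q).
1 − 2P − Q = 0.473685, giving −½ ln(0.473685) = 0.373606.
1 − 2Q = 0.789474, giving −¼ ln(0.789474) = 0.059097.
d = 0.373606 + 0.059097 = 0.432703.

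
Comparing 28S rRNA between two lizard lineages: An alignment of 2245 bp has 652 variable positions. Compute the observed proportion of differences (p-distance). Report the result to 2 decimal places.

p = 652/2245 = 0.290423… ≈ 0.29 (to 2 d.p.).

0.29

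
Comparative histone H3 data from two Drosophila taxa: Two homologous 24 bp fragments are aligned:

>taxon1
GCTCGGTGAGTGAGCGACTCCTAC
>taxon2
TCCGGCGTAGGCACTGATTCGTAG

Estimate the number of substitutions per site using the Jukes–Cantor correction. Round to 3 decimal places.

0.961

The sequences differ at 13 of 24 sites, so p = 13/24 ≈ 0.541667.
d = −(3/4) ln(1 − 4p/3) = −0.75 ln(1 − 0.722223) = −0.75 ln(0.277777)
  = −0.75 × (-1.280937) = 0.960703 substitutions/site.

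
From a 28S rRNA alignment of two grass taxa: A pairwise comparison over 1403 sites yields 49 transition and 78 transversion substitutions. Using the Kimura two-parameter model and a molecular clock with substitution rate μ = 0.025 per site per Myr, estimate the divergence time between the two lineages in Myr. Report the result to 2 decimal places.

P = 49/1403 ≈ 0.034925 and Q = 78/1403 ≈ 0.055595.
Under the Kimura two-parameter model, d = −½ ln(1 − 2P − Q) − ¼ ln(1 − 2Q).
1 − 2P − Q = 0.874555, giving −½ ln(0.874555) = 0.067020.
1 − 2Q = 0.88881, giving −¼ ln(0.88881) = 0.029468.
d = 0.067020 + 0.029468 = 0.096488.
Under a molecular clock d = 2μt, so t = d/(2μ) = 0.096488 / (2 × 0.025) = 1.93 Myr.

1.93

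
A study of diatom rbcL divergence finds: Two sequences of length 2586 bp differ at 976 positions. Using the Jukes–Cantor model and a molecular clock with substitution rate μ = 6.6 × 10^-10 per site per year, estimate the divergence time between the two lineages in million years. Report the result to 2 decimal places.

397.51

p = 976/2586 ≈ 0.377417.
d = −(3/4) ln(1 − 4p/3) = −0.75 ln(1 − 0.503223) = −0.75 ln(0.496777)
  = −0.75 × (-0.699614) = 0.524711 substitutions/site.
Under a molecular clock d = 2μt, so t = d/(2μ) = 0.524711 / (2 × 6.6 × 10^-10) = 397.51 million years.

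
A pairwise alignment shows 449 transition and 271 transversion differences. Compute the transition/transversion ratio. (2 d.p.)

1.66

R = 449/271 = 1.656826… ≈ 1.66 (to 2 d.p.).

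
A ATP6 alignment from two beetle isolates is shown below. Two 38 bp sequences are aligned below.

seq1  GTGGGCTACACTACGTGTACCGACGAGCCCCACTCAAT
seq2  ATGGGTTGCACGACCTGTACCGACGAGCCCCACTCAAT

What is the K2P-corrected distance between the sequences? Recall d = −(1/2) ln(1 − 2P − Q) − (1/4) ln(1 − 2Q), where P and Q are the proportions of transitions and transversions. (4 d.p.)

Of 38 sites, 3 differences are transitions and 2 are transversions, so P = 3/38 ≈ 0.078947 and Q = 2/38 ≈ 0.052632.
Under the Kimura two-parameter model, d = −½ ln(1 − 2P − Q) − ¼ ln(1 − 2Q).
1 − 2P − Q = 0.789474, giving −½ ln(0.789474) = 0.118194.
1 − 2Q = 0.894736, giving −¼ ln(0.894736) = 0.027807.
d = 0.118194 + 0.027807 = 0.146001.

0.1460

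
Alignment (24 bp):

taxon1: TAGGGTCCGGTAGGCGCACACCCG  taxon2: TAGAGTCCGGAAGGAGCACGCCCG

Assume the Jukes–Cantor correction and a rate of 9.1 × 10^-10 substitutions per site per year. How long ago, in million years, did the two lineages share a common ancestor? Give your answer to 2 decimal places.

The sequences differ at 4 of 24 sites (4, 11, 15, 20), so p = 4/24 ≈ 0.166667.
d = −(3/4) ln(1 − 4p/3) = −0.75 ln(1 − 0.222223) = −0.75 ln(0.777777)
  = −0.75 × (-0.251315) = 0.188486 substitutions/site.
Under a molecular clock d = 2μt, so t = d/(2μ) = 0.188486 / (2 × 9.1 × 10^-10) = 103.56 million years.

103.56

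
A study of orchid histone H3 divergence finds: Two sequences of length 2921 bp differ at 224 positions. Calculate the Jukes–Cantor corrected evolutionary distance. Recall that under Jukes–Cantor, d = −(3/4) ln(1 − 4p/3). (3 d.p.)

0.081

p = 224/2921 ≈ 0.076686.
d = −(3/4) ln(1 − 4p/3) = −0.75 ln(1 − 0.102248) = −0.75 ln(0.897752)
  = −0.75 × (-0.107861) = 0.080896 substitutions/site.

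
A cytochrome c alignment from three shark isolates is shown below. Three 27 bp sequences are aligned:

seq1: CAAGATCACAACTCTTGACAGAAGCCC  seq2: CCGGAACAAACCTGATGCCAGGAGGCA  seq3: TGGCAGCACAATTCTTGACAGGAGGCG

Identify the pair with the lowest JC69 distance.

seq1 and seq3

seq1–seq2: 11/27 differ, p = 0.407, d = 0.588.
seq1–seq3: 9/27 differ, p = 0.333, d = 0.441.
seq2–seq3: 11/27 differ, p = 0.407, d = 0.588.
The smallest distance is between seq1 and seq3.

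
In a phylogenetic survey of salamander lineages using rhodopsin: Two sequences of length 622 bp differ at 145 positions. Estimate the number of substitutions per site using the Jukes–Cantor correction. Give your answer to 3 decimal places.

0.279

p = 145/622 ≈ 0.233119.
d = −(3/4) ln(1 − 4p/3) = −0.75 ln(1 − 0.310825) = −0.75 ln(0.689175)
  = −0.75 × (-0.372260) = 0.279195 substitutions/site.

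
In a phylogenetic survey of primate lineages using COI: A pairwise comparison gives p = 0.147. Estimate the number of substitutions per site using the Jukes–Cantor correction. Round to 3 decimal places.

d = −(3/4) ln(1 − 4p/3) = −0.75 ln(1 − 0.196) = −0.75 ln(0.804)
  = −0.75 × (-0.218156) = 0.163617 substitutions/site.

0.164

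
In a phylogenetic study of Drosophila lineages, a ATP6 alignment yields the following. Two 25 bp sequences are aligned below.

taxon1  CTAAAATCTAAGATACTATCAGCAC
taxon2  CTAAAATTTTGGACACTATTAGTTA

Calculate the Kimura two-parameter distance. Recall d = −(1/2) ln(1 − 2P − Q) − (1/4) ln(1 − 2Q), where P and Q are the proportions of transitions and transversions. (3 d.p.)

0.436

Of 25 sites, 5 differences are transitions and 3 are transversions, so P = 5/25 = 0.2 and Q = 3/25 = 0.12.
Under the Kimura two-parameter model, d = −½ ln(1 − 2P − Q) − ¼ ln(1 − 2Q).
1 − 2P − Q = 0.48, giving −½ ln(0.48) = 0.366985.
1 − 2Q = 0.76, giving −¼ ln(0.76) = 0.068609.
d = 0.366985 + 0.068609 = 0.435594.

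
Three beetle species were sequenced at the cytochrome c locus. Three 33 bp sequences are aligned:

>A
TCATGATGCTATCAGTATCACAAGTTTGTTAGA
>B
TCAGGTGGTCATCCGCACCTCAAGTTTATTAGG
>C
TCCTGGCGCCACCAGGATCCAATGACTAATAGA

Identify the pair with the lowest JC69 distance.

A–B: 11/33 differ, p = 0.333, d = 0.441.
A–C: 13/33 differ, p = 0.394, d = 0.559.
B–C: 16/33 differ, p = 0.485, d = 0.780.
The smallest distance is between A and B.

A and B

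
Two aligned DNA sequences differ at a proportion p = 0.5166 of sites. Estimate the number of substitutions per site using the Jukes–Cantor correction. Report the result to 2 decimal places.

0.88

d = −(3/4) ln(1 − 4p/3) = −0.75 ln(1 − 0.6888) = −0.75 ln(0.3112)
  = −0.75 × (-1.167319) = 0.875489 substitutions/site.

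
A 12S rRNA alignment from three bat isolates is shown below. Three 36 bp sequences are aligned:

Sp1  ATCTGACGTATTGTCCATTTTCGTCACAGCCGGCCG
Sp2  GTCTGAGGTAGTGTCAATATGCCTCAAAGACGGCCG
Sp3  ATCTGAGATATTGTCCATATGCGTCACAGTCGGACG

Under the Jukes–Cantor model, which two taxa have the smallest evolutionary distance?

Sp1 and Sp3

Sp1–Sp2: 9/36 differ, p = 0.250, d = 0.304.
Sp1–Sp3: 6/36 differ, p = 0.167, d = 0.188.
Sp2–Sp3: 8/36 differ, p = 0.222, d = 0.264.
The smallest distance is between Sp1 and Sp3.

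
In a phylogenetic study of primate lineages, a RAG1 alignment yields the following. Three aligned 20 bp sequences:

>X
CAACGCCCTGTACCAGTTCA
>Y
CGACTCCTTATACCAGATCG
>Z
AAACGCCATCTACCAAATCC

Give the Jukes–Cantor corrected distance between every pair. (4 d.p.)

X–Y: 6/20 sites differ → p = 0.3, d = −0.75 ln(1 − 0.4) = 0.383119 ≈ 0.3831.
X–Z: 6/20 sites differ → p = 0.3, d = −0.75 ln(1 − 0.4) = 0.383119 ≈ 0.3831.
Y–Z: 7/20 sites differ → p = 0.35, d = −0.75 ln(1 − 0.466667) = 0.471457 ≈ 0.4715.

d(X,Y) = 0.3831, d(X,Z) = 0.3831, d(Y,Z) = 0.4715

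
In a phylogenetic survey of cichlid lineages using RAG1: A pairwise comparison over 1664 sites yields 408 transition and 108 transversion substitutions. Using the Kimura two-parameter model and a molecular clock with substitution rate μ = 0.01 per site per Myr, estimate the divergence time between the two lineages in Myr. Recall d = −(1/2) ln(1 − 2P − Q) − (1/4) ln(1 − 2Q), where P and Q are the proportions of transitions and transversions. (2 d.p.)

P = 408/1664 ≈ 0.245192 and Q = 108/1664 ≈ 0.064904.
Under the Kimura two-parameter model, d = −½ ln(1 − 2P − Q) − ¼ ln(1 − 2Q).
1 − 2P − Q = 0.444712, giving −½ ln(0.444712) = 0.405164.
1 − 2Q = 0.870192, giving −¼ ln(0.870192) = 0.034760.
d = 0.405164 + 0.034760 = 0.439924.
Under a molecular clock d = 2μt, so t = d/(2μ) = 0.439924 / (2 × 0.01) = 22.00 Myr.

22.00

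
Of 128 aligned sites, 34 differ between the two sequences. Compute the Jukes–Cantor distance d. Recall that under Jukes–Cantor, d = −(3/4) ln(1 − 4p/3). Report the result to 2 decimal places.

p = 34/128 = 0.265625.
d = −(3/4) ln(1 − 4p/3) = −0.75 ln(1 − 0.354167) = −0.75 ln(0.645833)
  = −0.75 × (-0.437214) = 0.327911 substitutions/site.

0.33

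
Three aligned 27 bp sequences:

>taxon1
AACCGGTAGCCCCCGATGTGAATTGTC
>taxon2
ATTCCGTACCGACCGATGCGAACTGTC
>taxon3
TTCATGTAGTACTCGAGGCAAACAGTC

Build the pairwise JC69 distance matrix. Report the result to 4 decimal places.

d(taxon1,taxon2) = 0.3770, d(taxon1,taxon3) = 0.6735, d(taxon2,taxon3) = 0.6735

taxon1–taxon2: 8/27 sites differ → p ≈ 0.296296, d = −0.75 ln(1 − 0.395061) = 0.376971 ≈ 0.3770.
taxon1–taxon3: 12/27 sites differ → p ≈ 0.444444, d = −0.75 ln(1 − 0.592592) = 0.673455 ≈ 0.6735.
taxon2–taxon3: 12/27 sites differ → p ≈ 0.444444, d = −0.75 ln(1 − 0.592592) = 0.673455 ≈ 0.6735.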